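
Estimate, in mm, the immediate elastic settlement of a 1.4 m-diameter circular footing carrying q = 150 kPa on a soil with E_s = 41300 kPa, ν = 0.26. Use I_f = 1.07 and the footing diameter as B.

Immediate (elastic) settlement: S_e = q·B·(1−ν²)/E_s · I_f.
S_e = 150 × 1.4 × (1 − 0.26²) / 41300 × 1.07
    = 150 × 1.4 × 0.9324 / 41300 × 1.07
    = 0.005073 m = 5.073 mm

S_e ≈ 5.07 mm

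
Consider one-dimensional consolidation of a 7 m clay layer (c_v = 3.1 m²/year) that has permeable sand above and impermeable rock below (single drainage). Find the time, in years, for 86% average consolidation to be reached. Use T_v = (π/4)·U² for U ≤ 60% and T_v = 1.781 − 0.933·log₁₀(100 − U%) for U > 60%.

Drainage path length: H_d = H = 7 m (single drainage).
U > 60%: T_v = 1.781 − 0.933·log₁₀(100 − 86) = 0.71166.
t = T_v·H_d²/c_v = 0.71166×7²/3.1 = 11.25 years.

t ≈ 11.2 years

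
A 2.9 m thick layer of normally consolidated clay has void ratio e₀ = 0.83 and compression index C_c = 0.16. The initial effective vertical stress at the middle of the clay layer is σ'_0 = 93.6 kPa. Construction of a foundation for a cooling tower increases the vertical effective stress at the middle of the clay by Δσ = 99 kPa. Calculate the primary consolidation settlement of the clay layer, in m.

S_c ≈ 0.0795 m

Final effective stress: σ'_f = σ'_0 + Δσ = 93.6 + 99 = 192.6 kPa.
Normally consolidated clay, so the full stress increment lies on the virgin compression line:
S_c = C_c·H/(1+e₀)·log₁₀(σ'_f/σ'_0) = 0.16×2.9/(1+0.83)×log₁₀(192.6/93.6)
    = 0.25355 × 0.31338 = 0.07946 m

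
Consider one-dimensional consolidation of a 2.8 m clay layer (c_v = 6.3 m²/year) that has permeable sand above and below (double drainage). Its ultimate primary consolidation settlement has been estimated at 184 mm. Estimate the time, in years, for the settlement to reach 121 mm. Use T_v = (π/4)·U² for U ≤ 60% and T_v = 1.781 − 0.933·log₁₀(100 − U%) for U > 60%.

t ≈ 0.109 years

Drainage path length: H_d = H/2 = 1.4 m (double drainage).
U = S(t)/S_ult = 121/184 = 0.6576.
U > 60%: T_v = 1.781 − 0.933·log₁₀(100 − 65.761) = 0.34929.
t = T_v·H_d²/c_v = 0.34929×1.4²/6.3 = 0.1087 years.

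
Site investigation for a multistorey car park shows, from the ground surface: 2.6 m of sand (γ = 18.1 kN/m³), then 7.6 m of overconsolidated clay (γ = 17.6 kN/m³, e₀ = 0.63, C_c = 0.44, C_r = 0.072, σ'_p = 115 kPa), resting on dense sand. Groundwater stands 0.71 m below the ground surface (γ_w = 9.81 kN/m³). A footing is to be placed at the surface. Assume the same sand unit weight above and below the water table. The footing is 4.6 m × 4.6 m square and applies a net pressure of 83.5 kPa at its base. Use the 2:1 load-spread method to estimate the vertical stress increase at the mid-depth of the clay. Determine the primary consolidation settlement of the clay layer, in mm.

Mid-depth of clay below the ground surface: z = 2.6 + 7.6/2 = 6.4 m.
Total vertical stress at mid-clay: σ_v = 18.1×2.6 + 17.6×3.8 = 113.94 kPa.
Pore pressure: u = 9.81×(6.4 − 0.71) = 55.819 kPa.
Initial effective stress: σ'_0 = σ_v − u = 113.94 − 55.819 = 58.121 kPa.
Stress increase at mid-clay by the 2:1 spreading method:
Δσ = qBL/((B+z)(L+z)) = 83.5×4.6×4.6/((4.6+6.4)(4.6+6.4)) = 14.602 kPa
Final effective stress: σ'_f = 58.121 + 14.602 = 72.723 kPa.
σ'_f = 72.723 ≤ σ'_p = 115 kPa, so the clay remains overconsolidated and only the recompression index applies:
S_c = C_r·H/(1+e₀)·log₁₀(σ'_f/σ'_0) = 0.072×7.6/1.63×log₁₀(72.723/58.121)
    = 0.33571 × 0.097339 = 0.03268 m

S_c ≈ 32.7 mm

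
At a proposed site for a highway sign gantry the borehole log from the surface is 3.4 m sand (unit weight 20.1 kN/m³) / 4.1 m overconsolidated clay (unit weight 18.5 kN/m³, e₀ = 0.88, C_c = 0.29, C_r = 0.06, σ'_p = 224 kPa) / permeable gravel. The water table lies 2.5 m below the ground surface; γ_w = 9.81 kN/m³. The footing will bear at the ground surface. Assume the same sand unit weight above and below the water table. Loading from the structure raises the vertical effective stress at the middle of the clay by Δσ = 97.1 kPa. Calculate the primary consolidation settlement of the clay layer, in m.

Mid-depth of clay below the ground surface: z = 3.4 + 4.1/2 = 5.45 m.
Total vertical stress at mid-clay: σ_v = 20.1×3.4 + 18.5×2.05 = 106.27 kPa.
Pore pressure: u = 9.81×(5.45 − 2.5) = 28.94 kPa.
Initial effective stress: σ'_0 = σ_v − u = 106.27 − 28.94 = 77.33 kPa.
Final effective stress: σ'_f = 77.33 + 97.1 = 174.43 kPa.
σ'_f = 174.43 ≤ σ'_p = 224 kPa, so the clay remains overconsolidated and only the recompression index applies:
S_c = C_r·H/(1+e₀)·log₁₀(σ'_f/σ'_0) = 0.06×4.1/1.88×log₁₀(174.43/77.33)
    = 0.13085 × 0.35327 = 0.04623 m

S_c ≈ 0.0462 m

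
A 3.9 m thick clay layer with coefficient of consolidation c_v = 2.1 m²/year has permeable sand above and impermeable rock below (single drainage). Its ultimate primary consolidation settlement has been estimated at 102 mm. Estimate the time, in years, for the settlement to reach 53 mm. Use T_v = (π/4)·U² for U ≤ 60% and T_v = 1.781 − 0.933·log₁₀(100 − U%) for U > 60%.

Drainage path length: H_d = H = 3.9 m (single drainage).
U = S(t)/S_ult = 53/102 = 0.5196.
U ≤ 60%: T_v = (π/4)·U² = (π/4)×0.51961² = 0.21205.
t = T_v·H_d²/c_v = 0.21205×3.9²/2.1 = 1.536 years.

t ≈ 1.54 years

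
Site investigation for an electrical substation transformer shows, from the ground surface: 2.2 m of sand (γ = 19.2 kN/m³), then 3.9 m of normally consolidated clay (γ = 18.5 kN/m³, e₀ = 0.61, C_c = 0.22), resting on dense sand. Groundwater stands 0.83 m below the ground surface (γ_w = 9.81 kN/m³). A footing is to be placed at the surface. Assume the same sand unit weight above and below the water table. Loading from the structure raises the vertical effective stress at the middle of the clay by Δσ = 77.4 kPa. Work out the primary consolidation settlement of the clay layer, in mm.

Mid-depth of clay below the ground surface: z = 2.2 + 3.9/2 = 4.15 m.
Total vertical stress at mid-clay: σ_v = 19.2×2.2 + 18.5×1.95 = 78.315 kPa.
Pore pressure: u = 9.81×(4.15 − 0.83) = 32.569 kPa.
Initial effective stress: σ'_0 = σ_v − u = 78.315 − 32.569 = 45.746 kPa.
Final effective stress: σ'_f = σ'_0 + Δσ = 45.746 + 77.4 = 123.15 kPa.
Normally consolidated clay, so the full stress increment lies on the virgin compression line:
S_c = C_c·H/(1+e₀)·log₁₀(σ'_f/σ'_0) = 0.22×3.9/(1+0.61)×log₁₀(123.15/45.746)
    = 0.53292 × 0.43008 = 0.2292 m

S_c ≈ 229 mm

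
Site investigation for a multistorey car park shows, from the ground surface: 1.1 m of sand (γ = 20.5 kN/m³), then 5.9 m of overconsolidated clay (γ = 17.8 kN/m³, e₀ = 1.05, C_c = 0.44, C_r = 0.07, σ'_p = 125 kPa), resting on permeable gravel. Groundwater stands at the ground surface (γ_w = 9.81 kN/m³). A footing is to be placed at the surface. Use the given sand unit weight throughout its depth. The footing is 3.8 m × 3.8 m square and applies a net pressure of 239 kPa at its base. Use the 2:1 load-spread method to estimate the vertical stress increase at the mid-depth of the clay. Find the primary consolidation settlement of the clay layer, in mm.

Mid-depth of clay below the ground surface: z = 1.1 + 5.9/2 = 4.05 m.
Total vertical stress at mid-clay: σ_v = 20.5×1.1 + 17.8×2.95 = 75.06 kPa.
Pore pressure: u = 9.81×(4.05 − 0) = 39.73 kPa.
Initial effective stress: σ'_0 = σ_v − u = 75.06 − 39.73 = 35.33 kPa.
Stress increase at mid-clay by the 2:1 spreading method:
Δσ = qBL/((B+z)(L+z)) = 239×3.8×3.8/((3.8+4.05)(3.8+4.05)) = 56.005 kPa
Final effective stress: σ'_f = 35.33 + 56.005 = 91.335 kPa.
σ'_f = 91.335 ≤ σ'_p = 125 kPa, so the clay remains overconsolidated and only the recompression index applies:
S_c = C_r·H/(1+e₀)·log₁₀(σ'_f/σ'_0) = 0.07×5.9/2.05×log₁₀(91.335/35.33)
    = 0.20146 × 0.41249 = 0.0831 m

S_c ≈ 83.1 mm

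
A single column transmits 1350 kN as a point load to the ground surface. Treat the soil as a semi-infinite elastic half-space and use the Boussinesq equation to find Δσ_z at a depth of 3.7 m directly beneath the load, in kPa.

Boussinesq vertical stress below a point load on an elastic half-space:
Δσ_z = 3P/(2πz²) · [1 + (r/z)²]^(−5/2)
r/z = 0/3.7 = 0; [1+(r/z)²]^(−5/2) = 1.
Δσ_z = 3×1350/(2π×3.7²) × 1 = 47.084 × 1 = 47.08 kPa

Δσ_z ≈ 47.1 kPa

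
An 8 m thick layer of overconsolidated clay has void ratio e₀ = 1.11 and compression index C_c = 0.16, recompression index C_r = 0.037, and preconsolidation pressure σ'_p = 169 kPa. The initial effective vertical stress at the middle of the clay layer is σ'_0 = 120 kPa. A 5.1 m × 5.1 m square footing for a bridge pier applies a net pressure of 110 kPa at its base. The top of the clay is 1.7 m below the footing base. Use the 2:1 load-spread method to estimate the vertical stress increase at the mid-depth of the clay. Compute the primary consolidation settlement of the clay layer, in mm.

Mid-depth of clay below the footing base: z = 1.7 + 8/2 = 5.7 m.
Stress increase at mid-clay by the 2:1 spreading method:
Δσ = qBL/((B+z)(L+z)) = 110×5.1×5.1/((5.1+5.7)(5.1+5.7)) = 24.529 kPa
Final effective stress: σ'_f = 120 + 24.529 = 144.53 kPa.
σ'_f = 144.53 ≤ σ'_p = 169 kPa, so the clay remains overconsolidated and only the recompression index applies:
S_c = C_r·H/(1+e₀)·log₁₀(σ'_f/σ'_0) = 0.037×8/2.11×log₁₀(144.53/120)
    = 0.14029 × 0.080777 = 0.01133 m

S_c ≈ 11.3 mm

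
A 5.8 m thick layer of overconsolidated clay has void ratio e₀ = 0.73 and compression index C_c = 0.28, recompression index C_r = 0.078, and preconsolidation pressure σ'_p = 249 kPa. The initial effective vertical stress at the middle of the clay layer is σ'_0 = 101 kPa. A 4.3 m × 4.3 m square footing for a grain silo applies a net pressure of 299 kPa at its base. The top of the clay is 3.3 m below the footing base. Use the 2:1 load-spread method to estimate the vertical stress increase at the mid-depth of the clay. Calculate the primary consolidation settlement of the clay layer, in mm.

Mid-depth of clay below the footing base: z = 3.3 + 5.8/2 = 6.2 m.
Stress increase at mid-clay by the 2:1 spreading method:
Δσ = qBL/((B+z)(L+z)) = 299×4.3×4.3/((4.3+6.2)(4.3+6.2)) = 50.145 kPa
Final effective stress: σ'_f = 101 + 50.145 = 151.15 kPa.
σ'_f = 151.15 ≤ σ'_p = 249 kPa, so the clay remains overconsolidated and only the recompression index applies:
S_c = C_r·H/(1+e₀)·log₁₀(σ'_f/σ'_0) = 0.078×5.8/1.73×log₁₀(151.15/101)
    = 0.2615 × 0.17509 = 0.04579 m

S_c ≈ 45.8 mm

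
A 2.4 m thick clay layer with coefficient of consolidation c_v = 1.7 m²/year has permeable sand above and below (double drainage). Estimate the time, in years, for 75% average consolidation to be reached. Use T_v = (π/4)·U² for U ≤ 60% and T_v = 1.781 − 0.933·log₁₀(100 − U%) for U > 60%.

t ≈ 0.404 years

Drainage path length: H_d = H/2 = 1.2 m (double drainage).
U > 60%: T_v = 1.781 − 0.933·log₁₀(100 − 75) = 0.47672.
t = T_v·H_d²/c_v = 0.47672×1.2²/1.7 = 0.4038 years.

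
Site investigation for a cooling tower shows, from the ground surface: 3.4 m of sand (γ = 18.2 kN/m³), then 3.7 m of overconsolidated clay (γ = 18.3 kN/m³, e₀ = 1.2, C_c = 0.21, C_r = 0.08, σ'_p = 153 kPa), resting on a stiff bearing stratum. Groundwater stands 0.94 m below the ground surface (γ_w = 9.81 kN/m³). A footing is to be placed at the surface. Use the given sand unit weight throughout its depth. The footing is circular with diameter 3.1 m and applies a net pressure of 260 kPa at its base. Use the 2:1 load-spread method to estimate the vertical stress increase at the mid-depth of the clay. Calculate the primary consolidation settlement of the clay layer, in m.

S_c ≈ 0.03 m

Mid-depth of clay below the ground surface: z = 3.4 + 3.7/2 = 5.25 m.
Total vertical stress at mid-clay: σ_v = 18.2×3.4 + 18.3×1.85 = 95.735 kPa.
Pore pressure: u = 9.81×(5.25 − 0.94) = 42.281 kPa.
Initial effective stress: σ'_0 = σ_v − u = 95.735 − 42.281 = 53.454 kPa.
Stress increase at mid-clay by the 2:1 spreading method:
Δσ ≈ qD²/(D+z)² = 260×3.1²/(3.1+5.25)² = 35.836 kPa
Final effective stress: σ'_f = 53.454 + 35.836 = 89.29 kPa.
σ'_f = 89.29 ≤ σ'_p = 153 kPa, so the clay remains overconsolidated and only the recompression index applies:
S_c = C_r·H/(1+e₀)·log₁₀(σ'_f/σ'_0) = 0.08×3.7/2.2×log₁₀(89.29/53.454)
    = 0.13454 × 0.22282 = 0.02998 m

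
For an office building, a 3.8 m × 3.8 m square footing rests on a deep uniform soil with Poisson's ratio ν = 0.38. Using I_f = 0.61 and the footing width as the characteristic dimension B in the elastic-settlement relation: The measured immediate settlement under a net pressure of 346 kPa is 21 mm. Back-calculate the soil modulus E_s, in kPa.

S_e = q·B·(1−ν²)/E_s · I_f  ⇒  E_s = q·B·(1−ν²)·I_f / S_e.
E_s = 346 × 3.8 × 0.8556 × 0.61 / 0.021 = 32680 kPa

E_s ≈ 32700 kPa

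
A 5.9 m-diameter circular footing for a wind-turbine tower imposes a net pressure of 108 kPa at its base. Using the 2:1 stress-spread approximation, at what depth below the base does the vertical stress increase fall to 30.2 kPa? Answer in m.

2:1 spreading — at depth z the loaded area has grown by z in each plan dimension:
qD²/(D+z)² = Δσ_z ⇒ z = D(√(q/Δσ_z) − 1) = 5.9×(√(108/30.2) − 1) = 5.257 m

z ≈ 5.26 m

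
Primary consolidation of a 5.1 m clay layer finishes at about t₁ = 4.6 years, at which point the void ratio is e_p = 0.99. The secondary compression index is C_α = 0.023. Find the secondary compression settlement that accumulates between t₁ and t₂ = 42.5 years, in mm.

S_s ≈ 56.9 mm

Secondary compression: S_s = C_α·H/(1+e_p)·log₁₀(t₂/t₁)
S_s = 0.023×5.1/(1+0.99)×log₁₀(42.5/4.6)
    = 0.05894 × 0.9656 = 0.05692 m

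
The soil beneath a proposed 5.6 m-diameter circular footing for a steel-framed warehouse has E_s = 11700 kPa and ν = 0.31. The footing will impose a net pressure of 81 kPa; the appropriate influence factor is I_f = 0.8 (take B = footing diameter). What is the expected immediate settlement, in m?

Immediate (elastic) settlement: S_e = q·B·(1−ν²)/E_s · I_f.
S_e = 81 × 5.6 × (1 − 0.31²) / 11700 × 0.8
    = 81 × 5.6 × 0.9039 / 11700 × 0.8
    = 0.02803 m

S_e ≈ 0.028 m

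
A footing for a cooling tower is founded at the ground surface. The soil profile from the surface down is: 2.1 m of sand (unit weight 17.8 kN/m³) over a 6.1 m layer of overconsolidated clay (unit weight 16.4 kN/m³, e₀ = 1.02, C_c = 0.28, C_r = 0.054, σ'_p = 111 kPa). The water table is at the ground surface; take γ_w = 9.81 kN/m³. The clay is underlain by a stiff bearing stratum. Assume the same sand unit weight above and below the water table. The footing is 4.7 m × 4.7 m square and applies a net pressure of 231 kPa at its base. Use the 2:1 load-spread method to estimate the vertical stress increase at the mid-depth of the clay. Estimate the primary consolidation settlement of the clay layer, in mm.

Mid-depth of clay below the ground surface: z = 2.1 + 6.1/2 = 5.15 m.
Total vertical stress at mid-clay: σ_v = 17.8×2.1 + 16.4×3.05 = 87.4 kPa.
Pore pressure: u = 9.81×(5.15 − 0) = 50.522 kPa.
Initial effective stress: σ'_0 = σ_v − u = 87.4 − 50.522 = 36.878 kPa.
Stress increase at mid-clay by the 2:1 spreading method:
Δσ = qBL/((B+z)(L+z)) = 231×4.7×4.7/((4.7+5.15)(4.7+5.15)) = 52.594 kPa
Final effective stress: σ'_f = 36.878 + 52.594 = 89.472 kPa.
σ'_f = 89.472 ≤ σ'_p = 111 kPa, so the clay remains overconsolidated and only the recompression index applies:
S_c = C_r·H/(1+e₀)·log₁₀(σ'_f/σ'_0) = 0.054×6.1/2.02×log₁₀(89.472/36.878)
    = 0.16307 × 0.38492 = 0.06277 m

S_c ≈ 62.8 mm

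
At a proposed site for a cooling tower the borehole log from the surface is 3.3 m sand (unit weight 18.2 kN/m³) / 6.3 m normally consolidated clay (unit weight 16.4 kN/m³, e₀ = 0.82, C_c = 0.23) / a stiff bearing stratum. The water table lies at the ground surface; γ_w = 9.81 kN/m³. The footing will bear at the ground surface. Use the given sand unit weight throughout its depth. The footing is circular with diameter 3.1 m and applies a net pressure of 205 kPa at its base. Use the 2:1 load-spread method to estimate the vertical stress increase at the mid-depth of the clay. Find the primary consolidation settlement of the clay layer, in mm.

S_c ≈ 127 mm

Mid-depth of clay below the ground surface: z = 3.3 + 6.3/2 = 6.45 m.
Total vertical stress at mid-clay: σ_v = 18.2×3.3 + 16.4×3.15 = 111.72 kPa.
Pore pressure: u = 9.81×(6.45 − 0) = 63.275 kPa.
Initial effective stress: σ'_0 = σ_v − u = 111.72 − 63.275 = 48.445 kPa.
Stress increase at mid-clay by the 2:1 spreading method:
Δσ ≈ qD²/(D+z)² = 205×3.1²/(3.1+6.45)² = 21.601 kPa
Final effective stress: σ'_f = σ'_0 + Δσ = 48.445 + 21.601 = 70.046 kPa.
Normally consolidated clay, so the full stress increment lies on the virgin compression line:
S_c = C_c·H/(1+e₀)·log₁₀(σ'_f/σ'_0) = 0.23×6.3/(1+0.82)×log₁₀(70.046/48.445)
    = 0.79615 × 0.16013 = 0.1275 m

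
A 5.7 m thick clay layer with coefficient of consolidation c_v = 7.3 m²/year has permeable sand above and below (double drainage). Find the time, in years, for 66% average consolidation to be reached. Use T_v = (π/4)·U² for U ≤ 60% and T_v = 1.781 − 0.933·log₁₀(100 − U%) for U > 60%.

t ≈ 0.392 years

Drainage path length: H_d = H/2 = 2.85 m (double drainage).
U > 60%: T_v = 1.781 − 0.933·log₁₀(100 − 66) = 0.35213.
t = T_v·H_d²/c_v = 0.35213×2.85²/7.3 = 0.3918 years.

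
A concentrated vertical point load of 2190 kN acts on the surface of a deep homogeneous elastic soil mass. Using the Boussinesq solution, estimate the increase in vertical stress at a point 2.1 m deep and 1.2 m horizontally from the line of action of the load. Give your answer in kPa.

Boussinesq vertical stress below a point load on an elastic half-space:
Δσ_z = 3P/(2πz²) · [1 + (r/z)²]^(−5/2)
r/z = 1.2/2.1 = 0.57143; [1+(r/z)²]^(−5/2) = 0.49341.
Δσ_z = 3×2190/(2π×2.1²) × 0.49341 = 237.11 × 0.49341 = 117 kPa

Δσ_z ≈ 117 kPa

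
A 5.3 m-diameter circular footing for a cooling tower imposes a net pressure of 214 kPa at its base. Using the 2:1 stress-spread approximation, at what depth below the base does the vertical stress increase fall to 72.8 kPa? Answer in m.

2:1 spreading — at depth z the loaded area has grown by z in each plan dimension:
qD²/(D+z)² = Δσ_z ⇒ z = D(√(q/Δσ_z) − 1) = 5.3×(√(214/72.8) − 1) = 3.787 m

z ≈ 3.79 m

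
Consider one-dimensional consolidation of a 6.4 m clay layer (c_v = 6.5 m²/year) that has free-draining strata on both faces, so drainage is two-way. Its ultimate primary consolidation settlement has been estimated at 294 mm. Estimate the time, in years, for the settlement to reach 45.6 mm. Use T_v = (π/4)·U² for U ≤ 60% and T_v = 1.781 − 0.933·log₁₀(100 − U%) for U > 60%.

t ≈ 0.0298 years

Drainage path length: H_d = H/2 = 3.2 m (double drainage).
U = S(t)/S_ult = 45.6/294 = 0.1551.
U ≤ 60%: T_v = (π/4)·U² = (π/4)×0.1551² = 0.018894.
t = T_v·H_d²/c_v = 0.018894×3.2²/6.5 = 0.02977 years.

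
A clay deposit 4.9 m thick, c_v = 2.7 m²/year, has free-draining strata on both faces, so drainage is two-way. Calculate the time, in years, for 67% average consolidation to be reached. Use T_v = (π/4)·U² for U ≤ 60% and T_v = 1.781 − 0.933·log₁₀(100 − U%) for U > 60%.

Drainage path length: H_d = H/2 = 2.45 m (double drainage).
U > 60%: T_v = 1.781 − 0.933·log₁₀(100 − 67) = 0.36423.
t = T_v·H_d²/c_v = 0.36423×2.45²/2.7 = 0.8097 years.

t ≈ 0.81 years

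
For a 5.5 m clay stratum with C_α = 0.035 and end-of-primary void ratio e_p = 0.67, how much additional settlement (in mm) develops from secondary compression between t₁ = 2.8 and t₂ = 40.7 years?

S_s ≈ 134 mm

Secondary compression: S_s = C_α·H/(1+e_p)·log₁₀(t₂/t₁)
S_s = 0.035×5.5/(1+0.67)×log₁₀(40.7/2.8)
    = 0.1153 × 1.162 = 0.134 m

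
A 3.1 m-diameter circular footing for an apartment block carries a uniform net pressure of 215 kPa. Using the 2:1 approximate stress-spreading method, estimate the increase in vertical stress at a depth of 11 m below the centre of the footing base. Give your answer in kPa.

By the 2:1 method the load spreads at 1 horizontal : 2 vertical, so at depth z the loaded area has grown by z in each plan dimension:
Δσ ≈ qD²/(D+z)² = 215×3.1²/(3.1+11)² = 10.393 kPa

Δσ_z ≈ 10.4 kPa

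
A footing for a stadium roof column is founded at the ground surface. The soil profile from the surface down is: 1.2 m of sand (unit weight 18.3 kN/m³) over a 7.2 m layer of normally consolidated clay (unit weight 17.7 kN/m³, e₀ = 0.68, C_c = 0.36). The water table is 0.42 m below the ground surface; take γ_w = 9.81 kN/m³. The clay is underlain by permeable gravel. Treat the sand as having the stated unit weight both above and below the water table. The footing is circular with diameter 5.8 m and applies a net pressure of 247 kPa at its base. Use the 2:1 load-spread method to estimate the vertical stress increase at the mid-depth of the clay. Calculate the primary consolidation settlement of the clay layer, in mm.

S_c ≈ 673 mm

Mid-depth of clay below the ground surface: z = 1.2 + 7.2/2 = 4.8 m.
Total vertical stress at mid-clay: σ_v = 18.3×1.2 + 17.7×3.6 = 85.68 kPa.
Pore pressure: u = 9.81×(4.8 − 0.42) = 42.968 kPa.
Initial effective stress: σ'_0 = σ_v − u = 85.68 − 42.968 = 42.712 kPa.
Stress increase at mid-clay by the 2:1 spreading method:
Δσ ≈ qD²/(D+z)² = 247×5.8²/(5.8+4.8)² = 73.951 kPa
Final effective stress: σ'_f = σ'_0 + Δσ = 42.712 + 73.951 = 116.66 kPa.
Normally consolidated clay, so the full stress increment lies on the virgin compression line:
S_c = C_c·H/(1+e₀)·log₁₀(σ'_f/σ'_0) = 0.36×7.2/(1+0.68)×log₁₀(116.66/42.712)
    = 1.5429 × 0.43637 = 0.6733 m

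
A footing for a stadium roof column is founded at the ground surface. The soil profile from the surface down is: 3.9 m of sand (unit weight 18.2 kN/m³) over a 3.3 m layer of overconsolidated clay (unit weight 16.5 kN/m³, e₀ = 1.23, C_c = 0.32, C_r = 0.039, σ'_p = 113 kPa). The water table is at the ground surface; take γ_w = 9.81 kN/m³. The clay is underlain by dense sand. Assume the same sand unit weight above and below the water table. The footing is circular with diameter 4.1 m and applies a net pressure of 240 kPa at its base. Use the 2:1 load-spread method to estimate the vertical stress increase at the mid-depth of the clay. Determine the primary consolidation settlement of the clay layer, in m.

Mid-depth of clay below the ground surface: z = 3.9 + 3.3/2 = 5.55 m.
Total vertical stress at mid-clay: σ_v = 18.2×3.9 + 16.5×1.65 = 98.205 kPa.
Pore pressure: u = 9.81×(5.55 − 0) = 54.446 kPa.
Initial effective stress: σ'_0 = σ_v − u = 98.205 − 54.446 = 43.759 kPa.
Stress increase at mid-clay by the 2:1 spreading method:
Δσ ≈ qD²/(D+z)² = 240×4.1²/(4.1+5.55)² = 43.324 kPa
Final effective stress: σ'_f = 43.759 + 43.324 = 87.083 kPa.
σ'_f = 87.083 ≤ σ'_p = 113 kPa, so the clay remains overconsolidated and only the recompression index applies:
S_c = C_r·H/(1+e₀)·log₁₀(σ'_f/σ'_0) = 0.039×3.3/2.23×log₁₀(87.083/43.759)
    = 0.057712 × 0.29887 = 0.01725 m

S_c ≈ 0.0172 m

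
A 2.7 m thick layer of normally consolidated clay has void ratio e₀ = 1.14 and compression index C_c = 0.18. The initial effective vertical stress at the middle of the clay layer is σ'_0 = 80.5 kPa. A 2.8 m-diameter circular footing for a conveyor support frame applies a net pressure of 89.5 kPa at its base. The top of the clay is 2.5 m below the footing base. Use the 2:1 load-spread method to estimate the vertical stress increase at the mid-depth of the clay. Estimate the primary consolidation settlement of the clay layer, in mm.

S_c ≈ 17.7 mm

Mid-depth of clay below the footing base: z = 2.5 + 2.7/2 = 3.85 m.
Stress increase at mid-clay by the 2:1 spreading method:
Δσ ≈ qD²/(D+z)² = 89.5×2.8²/(2.8+3.85)² = 15.867 kPa
Final effective stress: σ'_f = σ'_0 + Δσ = 80.5 + 15.867 = 96.367 kPa.
Normally consolidated clay, so the full stress increment lies on the virgin compression line:
S_c = C_c·H/(1+e₀)·log₁₀(σ'_f/σ'_0) = 0.18×2.7/(1+1.14)×log₁₀(96.367/80.5)
    = 0.2271 × 0.078132 = 0.01774 m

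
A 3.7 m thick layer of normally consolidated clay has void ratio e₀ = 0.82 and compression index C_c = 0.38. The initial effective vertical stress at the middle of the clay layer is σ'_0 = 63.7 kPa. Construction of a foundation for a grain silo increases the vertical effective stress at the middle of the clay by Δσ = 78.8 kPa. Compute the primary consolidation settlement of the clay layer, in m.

S_c ≈ 0.27 m

Final effective stress: σ'_f = σ'_0 + Δσ = 63.7 + 78.8 = 142.5 kPa.
Normally consolidated clay, so the full stress increment lies on the virgin compression line:
S_c = C_c·H/(1+e₀)·log₁₀(σ'_f/σ'_0) = 0.38×3.7/(1+0.82)×log₁₀(142.5/63.7)
    = 0.77253 × 0.34968 = 0.2701 m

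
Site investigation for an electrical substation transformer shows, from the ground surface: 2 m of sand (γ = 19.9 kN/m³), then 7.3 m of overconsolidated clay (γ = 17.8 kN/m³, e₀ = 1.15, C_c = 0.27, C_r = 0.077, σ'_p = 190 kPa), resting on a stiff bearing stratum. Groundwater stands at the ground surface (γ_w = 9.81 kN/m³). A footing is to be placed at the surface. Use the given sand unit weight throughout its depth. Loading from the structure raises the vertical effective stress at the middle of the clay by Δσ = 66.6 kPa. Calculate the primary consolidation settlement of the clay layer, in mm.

Mid-depth of clay below the ground surface: z = 2 + 7.3/2 = 5.65 m.
Total vertical stress at mid-clay: σ_v = 19.9×2 + 17.8×3.65 = 104.77 kPa.
Pore pressure: u = 9.81×(5.65 − 0) = 55.427 kPa.
Initial effective stress: σ'_0 = σ_v − u = 104.77 − 55.427 = 49.343 kPa.
Final effective stress: σ'_f = 49.343 + 66.6 = 115.94 kPa.
σ'_f = 115.94 ≤ σ'_p = 190 kPa, so the clay remains overconsolidated and only the recompression index applies:
S_c = C_r·H/(1+e₀)·log₁₀(σ'_f/σ'_0) = 0.077×7.3/2.15×log₁₀(115.94/49.343)
    = 0.26144 × 0.37101 = 0.097 m

S_c ≈ 97 mm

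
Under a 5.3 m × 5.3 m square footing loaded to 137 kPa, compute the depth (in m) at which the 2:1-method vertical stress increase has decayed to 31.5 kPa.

z ≈ 5.75 m

2:1 spreading — at depth z the loaded area has grown by z in each plan dimension:
qB²/(B+z)² = Δσ_z ⇒ z = B(√(q/Δσ_z) − 1) = 5.3×(√(137/31.5) − 1) = 5.753 m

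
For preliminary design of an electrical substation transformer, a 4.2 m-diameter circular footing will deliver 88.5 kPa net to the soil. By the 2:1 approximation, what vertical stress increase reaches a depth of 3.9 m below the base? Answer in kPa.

Δσ_z ≈ 23.8 kPa

By the 2:1 method the load spreads at 1 horizontal : 2 vertical, so at depth z the loaded area has grown by z in each plan dimension:
Δσ ≈ qD²/(D+z)² = 88.5×4.2²/(4.2+3.9)² = 23.794 kPa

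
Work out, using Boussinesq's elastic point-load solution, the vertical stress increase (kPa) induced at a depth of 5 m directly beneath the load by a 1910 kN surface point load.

Boussinesq vertical stress below a point load on an elastic half-space:
Δσ_z = 3P/(2πz²) · [1 + (r/z)²]^(−5/2)
r/z = 0/5 = 0; [1+(r/z)²]^(−5/2) = 1.
Δσ_z = 3×1910/(2π×5²) × 1 = 36.478 × 1 = 36.48 kPa

Δσ_z ≈ 36.5 kPa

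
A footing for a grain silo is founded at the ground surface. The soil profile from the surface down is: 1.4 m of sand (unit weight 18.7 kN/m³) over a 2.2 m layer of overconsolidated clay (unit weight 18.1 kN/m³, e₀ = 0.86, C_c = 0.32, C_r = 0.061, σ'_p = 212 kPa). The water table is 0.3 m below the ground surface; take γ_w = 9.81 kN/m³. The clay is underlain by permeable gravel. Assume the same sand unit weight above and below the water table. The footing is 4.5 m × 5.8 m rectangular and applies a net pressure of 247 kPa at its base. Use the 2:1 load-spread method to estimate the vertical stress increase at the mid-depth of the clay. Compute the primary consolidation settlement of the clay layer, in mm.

Mid-depth of clay below the ground surface: z = 1.4 + 2.2/2 = 2.5 m.
Total vertical stress at mid-clay: σ_v = 18.7×1.4 + 18.1×1.1 = 46.09 kPa.
Pore pressure: u = 9.81×(2.5 − 0.3) = 21.582 kPa.
Initial effective stress: σ'_0 = σ_v − u = 46.09 − 21.582 = 24.508 kPa.
Stress increase at mid-clay by the 2:1 spreading method:
Δσ = qBL/((B+z)(L+z)) = 247×4.5×5.8/((4.5+2.5)(5.8+2.5)) = 110.96 kPa
Final effective stress: σ'_f = 24.508 + 110.96 = 135.47 kPa.
σ'_f = 135.47 ≤ σ'_p = 212 kPa, so the clay remains overconsolidated and only the recompression index applies:
S_c = C_r·H/(1+e₀)·log₁₀(σ'_f/σ'_0) = 0.061×2.2/1.86×log₁₀(135.47/24.508)
    = 0.072151 × 0.74254 = 0.05357 m

S_c ≈ 53.6 mm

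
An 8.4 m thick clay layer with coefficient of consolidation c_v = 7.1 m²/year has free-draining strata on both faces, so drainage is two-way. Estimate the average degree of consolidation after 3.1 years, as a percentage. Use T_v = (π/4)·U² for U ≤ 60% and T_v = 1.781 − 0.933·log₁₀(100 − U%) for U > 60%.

U ≈ 96.3 %

Drainage path length: H_d = H/2 = 4.2 m (double drainage).
T_v = c_v·t/H_d² = 7.1×3.1/4.2² = 1.2477.
T_v = 1.2477 corresponds to the U > 60% branch:
U = 1 − 10^((1.781 − T_v)/0.933)/100 = 0.9627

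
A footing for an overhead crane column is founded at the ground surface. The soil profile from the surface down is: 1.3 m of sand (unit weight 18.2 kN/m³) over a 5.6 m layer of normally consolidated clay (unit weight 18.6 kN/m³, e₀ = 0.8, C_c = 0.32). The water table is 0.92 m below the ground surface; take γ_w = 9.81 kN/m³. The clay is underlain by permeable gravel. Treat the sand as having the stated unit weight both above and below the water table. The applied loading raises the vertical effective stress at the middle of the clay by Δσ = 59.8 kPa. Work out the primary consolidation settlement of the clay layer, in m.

S_c ≈ 0.368 m

Mid-depth of clay below the ground surface: z = 1.3 + 5.6/2 = 4.1 m.
Total vertical stress at mid-clay: σ_v = 18.2×1.3 + 18.6×2.8 = 75.74 kPa.
Pore pressure: u = 9.81×(4.1 − 0.92) = 31.196 kPa.
Initial effective stress: σ'_0 = σ_v − u = 75.74 − 31.196 = 44.544 kPa.
Final effective stress: σ'_f = σ'_0 + Δσ = 44.544 + 59.8 = 104.34 kPa.
Normally consolidated clay, so the full stress increment lies on the virgin compression line:
S_c = C_c·H/(1+e₀)·log₁₀(σ'_f/σ'_0) = 0.32×5.6/(1+0.8)×log₁₀(104.34/44.544)
    = 0.99556 × 0.36966 = 0.368 m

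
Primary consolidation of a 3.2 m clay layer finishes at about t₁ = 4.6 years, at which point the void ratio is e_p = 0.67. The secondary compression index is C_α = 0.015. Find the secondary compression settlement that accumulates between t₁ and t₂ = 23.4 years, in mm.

Secondary compression: S_s = C_α·H/(1+e_p)·log₁₀(t₂/t₁)
S_s = 0.015×3.2/(1+0.67)×log₁₀(23.4/4.6)
    = 0.02874 × 0.7065 = 0.02031 m

S_s ≈ 20.3 mm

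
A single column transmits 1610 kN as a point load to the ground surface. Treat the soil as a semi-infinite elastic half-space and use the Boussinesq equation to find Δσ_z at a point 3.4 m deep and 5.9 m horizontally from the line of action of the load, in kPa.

Δσ_z ≈ 2.06 kPa

Boussinesq vertical stress below a point load on an elastic half-space:
Δσ_z = 3P/(2πz²) · [1 + (r/z)²]^(−5/2)
r/z = 5.9/3.4 = 1.7353; [1+(r/z)²]^(−5/2) = 0.031031.
Δσ_z = 3×1610/(2π×3.4²) × 0.031031 = 66.498 × 0.031031 = 2.063 kPa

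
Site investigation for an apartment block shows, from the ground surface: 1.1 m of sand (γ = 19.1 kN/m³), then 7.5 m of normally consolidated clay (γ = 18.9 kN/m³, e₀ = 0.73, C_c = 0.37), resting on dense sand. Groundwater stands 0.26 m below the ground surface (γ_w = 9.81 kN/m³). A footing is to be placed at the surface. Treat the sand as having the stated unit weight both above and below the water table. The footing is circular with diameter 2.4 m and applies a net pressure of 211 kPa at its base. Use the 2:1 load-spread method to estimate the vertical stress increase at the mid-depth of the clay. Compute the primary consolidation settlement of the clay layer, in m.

Mid-depth of clay below the ground surface: z = 1.1 + 7.5/2 = 4.85 m.
Total vertical stress at mid-clay: σ_v = 19.1×1.1 + 18.9×3.75 = 91.885 kPa.
Pore pressure: u = 9.81×(4.85 − 0.26) = 45.028 kPa.
Initial effective stress: σ'_0 = σ_v − u = 91.885 − 45.028 = 46.857 kPa.
Stress increase at mid-clay by the 2:1 spreading method:
Δσ ≈ qD²/(D+z)² = 211×2.4²/(2.4+4.85)² = 23.122 kPa
Final effective stress: σ'_f = σ'_0 + Δσ = 46.857 + 23.122 = 69.979 kPa.
Normally consolidated clay, so the full stress increment lies on the virgin compression line:
S_c = C_c·H/(1+e₀)·log₁₀(σ'_f/σ'_0) = 0.37×7.5/(1+0.73)×log₁₀(69.979/46.857)
    = 1.604 × 0.17419 = 0.2794 m

S_c ≈ 0.279 m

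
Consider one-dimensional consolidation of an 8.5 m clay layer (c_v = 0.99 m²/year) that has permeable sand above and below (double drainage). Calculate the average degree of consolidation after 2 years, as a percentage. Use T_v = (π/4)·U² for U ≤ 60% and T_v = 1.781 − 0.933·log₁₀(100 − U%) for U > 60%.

U ≈ 37.4 %

Drainage path length: H_d = H/2 = 4.25 m (double drainage).
T_v = c_v·t/H_d² = 0.99×2/4.25² = 0.10962.
T_v = 0.10962 corresponds to the U ≤ 60% branch:
U = √(4T_v/π) = 0.3736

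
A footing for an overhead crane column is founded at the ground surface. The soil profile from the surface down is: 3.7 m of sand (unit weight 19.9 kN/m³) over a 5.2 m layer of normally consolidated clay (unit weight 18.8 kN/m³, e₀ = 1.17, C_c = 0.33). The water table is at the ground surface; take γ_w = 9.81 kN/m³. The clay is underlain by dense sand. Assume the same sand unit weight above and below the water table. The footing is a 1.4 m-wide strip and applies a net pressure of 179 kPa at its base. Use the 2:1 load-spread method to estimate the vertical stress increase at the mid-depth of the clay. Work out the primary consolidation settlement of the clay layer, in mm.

S_c ≈ 147 mm

Mid-depth of clay below the ground surface: z = 3.7 + 5.2/2 = 6.3 m.
Total vertical stress at mid-clay: σ_v = 19.9×3.7 + 18.8×2.6 = 122.51 kPa.
Pore pressure: u = 9.81×(6.3 − 0) = 61.803 kPa.
Initial effective stress: σ'_0 = σ_v − u = 122.51 − 61.803 = 60.707 kPa.
Stress increase at mid-clay by the 2:1 spreading method:
Δσ = qB/(B+z) = 179×1.4/(1.4+6.3) = 32.545 kPa
Final effective stress: σ'_f = σ'_0 + Δσ = 60.707 + 32.545 = 93.252 kPa.
Normally consolidated clay, so the full stress increment lies on the virgin compression line:
S_c = C_c·H/(1+e₀)·log₁₀(σ'_f/σ'_0) = 0.33×5.2/(1+1.17)×log₁₀(93.252/60.707)
    = 0.79078 × 0.18642 = 0.1474 m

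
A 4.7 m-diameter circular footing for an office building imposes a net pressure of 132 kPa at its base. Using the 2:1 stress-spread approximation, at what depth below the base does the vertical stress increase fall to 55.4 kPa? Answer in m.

2:1 spreading — at depth z the loaded area has grown by z in each plan dimension:
qD²/(D+z)² = Δσ_z ⇒ z = D(√(q/Δσ_z) − 1) = 4.7×(√(132/55.4) − 1) = 2.555 m

z ≈ 2.55 m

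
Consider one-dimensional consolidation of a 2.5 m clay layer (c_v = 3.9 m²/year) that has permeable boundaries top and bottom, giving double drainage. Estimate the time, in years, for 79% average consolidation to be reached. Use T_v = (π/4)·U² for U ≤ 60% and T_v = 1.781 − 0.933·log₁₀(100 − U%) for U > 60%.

Drainage path length: H_d = H/2 = 1.25 m (double drainage).
U > 60%: T_v = 1.781 − 0.933·log₁₀(100 − 79) = 0.54737.
t = T_v·H_d²/c_v = 0.54737×1.25²/3.9 = 0.2193 years.

t ≈ 0.219 years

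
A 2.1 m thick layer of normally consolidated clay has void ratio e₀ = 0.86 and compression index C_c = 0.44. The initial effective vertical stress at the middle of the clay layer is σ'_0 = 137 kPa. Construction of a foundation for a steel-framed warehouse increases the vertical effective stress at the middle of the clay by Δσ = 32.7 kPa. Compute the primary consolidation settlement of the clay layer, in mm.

S_c ≈ 46.2 mm

Final effective stress: σ'_f = σ'_0 + Δσ = 137 + 32.7 = 169.7 kPa.
Normally consolidated clay, so the full stress increment lies on the virgin compression line:
S_c = C_c·H/(1+e₀)·log₁₀(σ'_f/σ'_0) = 0.44×2.1/(1+0.86)×log₁₀(169.7/137)
    = 0.49677 × 0.092961 = 0.04618 m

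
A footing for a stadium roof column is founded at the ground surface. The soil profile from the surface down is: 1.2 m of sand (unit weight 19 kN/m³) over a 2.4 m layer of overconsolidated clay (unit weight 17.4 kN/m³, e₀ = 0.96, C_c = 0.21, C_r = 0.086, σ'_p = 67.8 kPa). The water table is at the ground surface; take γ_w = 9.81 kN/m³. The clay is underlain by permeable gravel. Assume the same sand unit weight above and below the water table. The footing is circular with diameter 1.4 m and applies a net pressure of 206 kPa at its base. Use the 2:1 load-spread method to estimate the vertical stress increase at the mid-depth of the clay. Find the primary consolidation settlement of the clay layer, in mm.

S_c ≈ 39.8 mm

Mid-depth of clay below the ground surface: z = 1.2 + 2.4/2 = 2.4 m.
Total vertical stress at mid-clay: σ_v = 19×1.2 + 17.4×1.2 = 43.68 kPa.
Pore pressure: u = 9.81×(2.4 − 0) = 23.544 kPa.
Initial effective stress: σ'_0 = σ_v − u = 43.68 − 23.544 = 20.136 kPa.
Stress increase at mid-clay by the 2:1 spreading method:
Δσ ≈ qD²/(D+z)² = 206×1.4²/(1.4+2.4)² = 27.961 kPa
Final effective stress: σ'_f = 20.136 + 27.961 = 48.097 kPa.
σ'_f = 48.097 ≤ σ'_p = 67.8 kPa, so the clay remains overconsolidated and only the recompression index applies:
S_c = C_r·H/(1+e₀)·log₁₀(σ'_f/σ'_0) = 0.086×2.4/1.96×log₁₀(48.097/20.136)
    = 0.10531 × 0.37814 = 0.03982 m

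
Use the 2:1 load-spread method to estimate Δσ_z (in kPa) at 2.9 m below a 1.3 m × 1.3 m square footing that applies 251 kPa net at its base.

By the 2:1 method the load spreads at 1 horizontal : 2 vertical, so at depth z the loaded area has grown by z in each plan dimension:
Δσ = qBL/((B+z)(L+z)) = 251×1.3×1.3/((1.3+2.9)(1.3+2.9)) = 24.047 kPa

Δσ_z ≈ 24 kPa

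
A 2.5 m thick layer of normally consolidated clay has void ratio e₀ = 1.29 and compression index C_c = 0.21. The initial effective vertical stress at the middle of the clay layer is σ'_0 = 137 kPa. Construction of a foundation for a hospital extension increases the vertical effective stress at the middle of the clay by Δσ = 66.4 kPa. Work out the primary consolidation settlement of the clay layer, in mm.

S_c ≈ 39.3 mm

Final effective stress: σ'_f = σ'_0 + Δσ = 137 + 66.4 = 203.4 kPa.
Normally consolidated clay, so the full stress increment lies on the virgin compression line:
S_c = C_c·H/(1+e₀)·log₁₀(σ'_f/σ'_0) = 0.21×2.5/(1+1.29)×log₁₀(203.4/137)
    = 0.22926 × 0.17163 = 0.03935 m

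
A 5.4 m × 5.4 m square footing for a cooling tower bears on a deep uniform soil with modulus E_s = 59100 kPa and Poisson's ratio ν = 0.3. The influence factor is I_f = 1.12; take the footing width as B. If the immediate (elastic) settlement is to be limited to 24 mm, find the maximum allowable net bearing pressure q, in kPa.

S_e = q·B·(1−ν²)/E_s · I_f  ⇒  q = S_e·E_s / (B·(1−ν²)·I_f).
q = 0.024 × 59100 / (5.4 × 0.91 × 1.12) = 257.7 kPa

q ≈ 258 kPa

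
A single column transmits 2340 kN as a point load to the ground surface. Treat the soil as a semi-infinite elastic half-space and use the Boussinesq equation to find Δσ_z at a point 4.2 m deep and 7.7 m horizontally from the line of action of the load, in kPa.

Boussinesq vertical stress below a point load on an elastic half-space:
Δσ_z = 3P/(2πz²) · [1 + (r/z)²]^(−5/2)
r/z = 7.7/4.2 = 1.8333; [1+(r/z)²]^(−5/2) = 0.025177.
Δσ_z = 3×2340/(2π×4.2²) × 0.025177 = 63.337 × 0.025177 = 1.595 kPa

Δσ_z ≈ 1.59 kPa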